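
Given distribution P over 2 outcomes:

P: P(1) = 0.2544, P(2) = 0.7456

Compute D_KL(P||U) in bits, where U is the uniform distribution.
0.1818 bits

U(i) = 1/2 for all i

D_KL(P||U) = Σ P(x) log₂(P(x) / (1/2))
           = Σ P(x) log₂(P(x)) + log₂(2)
           = log₂(2) - H(P)

H(P) = -Σ P(x) log₂(P(x)):
  -P(1)·log₂(P(1)) = -(0.2544)·log₂(0.2544) = 0.50240
  -P(2)·log₂(P(2)) = -(0.7456)·log₂(0.7456) = 0.31578
H(P) = 0.50240 + 0.31578 = 0.81818 bits

log₂(2) = 1.00000 bits

D_KL(P||U) = 1.00000 - 0.81818 = 0.18182 ≈ 0.1818 bits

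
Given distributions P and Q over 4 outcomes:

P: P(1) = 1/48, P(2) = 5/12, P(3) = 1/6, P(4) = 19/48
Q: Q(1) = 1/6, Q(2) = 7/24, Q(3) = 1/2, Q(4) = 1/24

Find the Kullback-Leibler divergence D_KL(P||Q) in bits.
1.1734 bits

D_KL(P||Q) = Σ P(x) log₂(P(x)/Q(x))

Computing term by term:
  P(1)·log₂(P(1)/Q(1)) = (1/48)·log₂((1/48)/(1/6)) = -0.06250
  P(2)·log₂(P(2)/Q(2)) = (5/12)·log₂((5/12)/(7/24)) = 0.21441
  P(3)·log₂(P(3)/Q(3)) = (1/6)·log₂((1/6)/(1/2)) = -0.26416
  P(4)·log₂(P(4)/Q(4)) = (19/48)·log₂((19/48)/(1/24)) = 1.28564

D_KL(P||Q) = -0.06250 + 0.21441 - 0.26416 + 1.28564 = 1.17339 ≈ 1.1734 bits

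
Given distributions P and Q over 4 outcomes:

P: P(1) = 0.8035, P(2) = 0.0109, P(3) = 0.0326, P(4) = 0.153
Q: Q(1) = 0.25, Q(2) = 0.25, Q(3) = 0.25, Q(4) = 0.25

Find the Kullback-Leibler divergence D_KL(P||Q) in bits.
1.0999 bits

D_KL(P||Q) = Σ P(x) log₂(P(x)/Q(x))

Computing term by term:
  P(1)·log₂(P(1)/Q(1)) = 0.8035·log₂(0.8035/0.25) = 1.35339
  P(2)·log₂(P(2)/Q(2)) = 0.0109·log₂(0.0109/0.25) = -0.04926
  P(3)·log₂(P(3)/Q(3)) = 0.0326·log₂(0.0326/0.25) = -0.09581
  P(4)·log₂(P(4)/Q(4)) = 0.153·log₂(0.153/0.25) = -0.10838

D_KL(P||Q) = 1.35339 - 0.04926 - 0.09581 - 0.10838 = 1.09994 ≈ 1.0999 bits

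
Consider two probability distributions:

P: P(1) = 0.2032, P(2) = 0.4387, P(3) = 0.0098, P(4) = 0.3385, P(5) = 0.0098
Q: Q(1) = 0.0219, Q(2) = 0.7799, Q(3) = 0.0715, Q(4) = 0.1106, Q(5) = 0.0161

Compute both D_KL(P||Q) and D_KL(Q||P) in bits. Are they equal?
D_KL(P||Q) = 0.8001 bits, D_KL(Q||P) = 0.6150 bits. No, they are not equal.

D_KL(P||Q) = Σ P(x) log₂(P(x)/Q(x))

Computing term by term:
  P(1)·log₂(P(1)/Q(1)) = 0.2032·log₂(0.2032/0.0219) = 0.65306
  P(2)·log₂(P(2)/Q(2)) = 0.4387·log₂(0.4387/0.7799) = -0.36414
  P(3)·log₂(P(3)/Q(3)) = 0.0098·log₂(0.0098/0.0715) = -0.02810
  P(4)·log₂(P(4)/Q(4)) = 0.3385·log₂(0.3385/0.1106) = 0.54627
  P(5)·log₂(P(5)/Q(5)) = 0.0098·log₂(0.0098/0.0161) = -0.00702

D_KL(P||Q) = 0.65306 - 0.36414 - 0.02810 + 0.54627 - 0.00702 = 0.80007 ≈ 0.8001 bits

D_KL(Q||P) = Σ Q(x) log₂(Q(x)/P(x))

Computing term by term:
  Q(1)·log₂(Q(1)/P(1)) = 0.0219·log₂(0.0219/0.2032) = -0.07038
  Q(2)·log₂(Q(2)/P(2)) = 0.7799·log₂(0.7799/0.4387) = 0.64736
  Q(3)·log₂(Q(3)/P(3)) = 0.0715·log₂(0.0715/0.0098) = 0.20500
  Q(4)·log₂(Q(4)/P(4)) = 0.1106·log₂(0.1106/0.3385) = -0.17849
  Q(5)·log₂(Q(5)/P(5)) = 0.0161·log₂(0.0161/0.0098) = 0.01153

D_KL(Q||P) = -0.07038 + 0.64736 + 0.20500 - 0.17849 + 0.01153 = 0.61502 ≈ 0.6150 bits

These are NOT equal (difference: 0.1851 bits). KL divergence is asymmetric: D_KL(P||Q) ≠ D_KL(Q||P) in general.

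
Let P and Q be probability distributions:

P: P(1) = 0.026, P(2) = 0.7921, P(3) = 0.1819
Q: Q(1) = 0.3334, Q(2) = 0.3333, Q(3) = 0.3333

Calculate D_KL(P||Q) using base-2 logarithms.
0.7346 bits

D_KL(P||Q) = Σ P(x) log₂(P(x)/Q(x))

Computing term by term:
  P(1)·log₂(P(1)/Q(1)) = 0.026·log₂(0.026/0.3334) = -0.09570
  P(2)·log₂(P(2)/Q(2)) = 0.7921·log₂(0.7921/0.3333) = 0.98922
  P(3)·log₂(P(3)/Q(3)) = 0.1819·log₂(0.1819/0.3333) = -0.15892

D_KL(P||Q) = -0.09570 + 0.98922 - 0.15892 = 0.73460 ≈ 0.7346 bits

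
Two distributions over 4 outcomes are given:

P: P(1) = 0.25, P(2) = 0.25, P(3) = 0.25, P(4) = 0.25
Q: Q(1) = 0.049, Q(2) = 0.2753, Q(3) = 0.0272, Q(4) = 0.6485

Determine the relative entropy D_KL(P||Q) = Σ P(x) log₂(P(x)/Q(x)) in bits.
1.0093 bits

D_KL(P||Q) = Σ P(x) log₂(P(x)/Q(x))

Computing term by term:
  P(1)·log₂(P(1)/Q(1)) = 0.25·log₂(0.25/0.049) = 0.58777
  P(2)·log₂(P(2)/Q(2)) = 0.25·log₂(0.25/0.2753) = -0.03477
  P(3)·log₂(P(3)/Q(3)) = 0.25·log₂(0.25/0.0272) = 0.80006
  P(4)·log₂(P(4)/Q(4)) = 0.25·log₂(0.25/0.6485) = -0.34379

D_KL(P||Q) = 0.58777 - 0.03477 + 0.80006 - 0.34379 = 1.00927 ≈ 1.0093 bits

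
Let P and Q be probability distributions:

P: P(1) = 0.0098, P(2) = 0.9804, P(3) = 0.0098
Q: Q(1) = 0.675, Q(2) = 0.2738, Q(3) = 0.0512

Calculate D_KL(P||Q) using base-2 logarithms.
1.7210 bits

D_KL(P||Q) = Σ P(x) log₂(P(x)/Q(x))

Computing term by term:
  P(1)·log₂(P(1)/Q(1)) = 0.0098·log₂(0.0098/0.675) = -0.05984
  P(2)·log₂(P(2)/Q(2)) = 0.9804·log₂(0.9804/0.2738) = 1.80418
  P(3)·log₂(P(3)/Q(3)) = 0.0098·log₂(0.0098/0.0512) = -0.02338

D_KL(P||Q) = -0.05984 + 1.80418 - 0.02338 = 1.72096 ≈ 1.7210 bits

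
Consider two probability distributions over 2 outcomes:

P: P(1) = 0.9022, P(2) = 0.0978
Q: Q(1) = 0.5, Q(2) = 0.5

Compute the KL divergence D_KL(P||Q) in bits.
0.5380 bits

D_KL(P||Q) = Σ P(x) log₂(P(x)/Q(x))

Computing term by term:
  P(1)·log₂(P(1)/Q(1)) = 0.9022·log₂(0.9022/0.5) = 0.76824
  P(2)·log₂(P(2)/Q(2)) = 0.0978·log₂(0.0978/0.5) = -0.23022

D_KL(P||Q) = 0.76824 - 0.23022 = 0.53802 ≈ 0.5380 bits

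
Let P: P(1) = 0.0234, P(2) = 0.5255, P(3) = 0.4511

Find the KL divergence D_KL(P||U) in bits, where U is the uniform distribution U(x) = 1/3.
0.4523 bits

U(i) = 1/3 for all i

D_KL(P||U) = Σ P(x) log₂(P(x) / (1/3))
           = Σ P(x) log₂(P(x)) + log₂(3)
           = log₂(3) - H(P)

H(P) = -Σ P(x) log₂(P(x)):
  -P(1)·log₂(P(1)) = -(0.0234)·log₂(0.0234) = 0.12677
  -P(2)·log₂(P(2)) = -(0.5255)·log₂(0.5255) = 0.48779
  -P(3)·log₂(P(3)) = -(0.4511)·log₂(0.4511) = 0.51808
H(P) = 0.12677 + 0.48779 + 0.51808 = 1.13264 bits

log₂(3) = 1.58496 bits

D_KL(P||U) = 1.58496 - 1.13264 = 0.45232 ≈ 0.4523 bits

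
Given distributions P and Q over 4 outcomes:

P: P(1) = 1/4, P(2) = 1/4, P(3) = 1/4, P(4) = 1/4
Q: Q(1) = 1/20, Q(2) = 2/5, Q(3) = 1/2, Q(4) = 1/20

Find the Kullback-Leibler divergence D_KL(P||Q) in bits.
0.7414 bits

D_KL(P||Q) = Σ P(x) log₂(P(x)/Q(x))

Computing term by term:
  P(1)·log₂(P(1)/Q(1)) = (1/4)·log₂((1/4)/(1/20)) = 0.58048
  P(2)·log₂(P(2)/Q(2)) = (1/4)·log₂((1/4)/(2/5)) = -0.16952
  P(3)·log₂(P(3)/Q(3)) = (1/4)·log₂((1/4)/(1/2)) = -0.25000
  P(4)·log₂(P(4)/Q(4)) = (1/4)·log₂((1/4)/(1/20)) = 0.58048

D_KL(P||Q) = 0.58048 - 0.16952 - 0.25000 + 0.58048 = 0.74144 ≈ 0.7414 bits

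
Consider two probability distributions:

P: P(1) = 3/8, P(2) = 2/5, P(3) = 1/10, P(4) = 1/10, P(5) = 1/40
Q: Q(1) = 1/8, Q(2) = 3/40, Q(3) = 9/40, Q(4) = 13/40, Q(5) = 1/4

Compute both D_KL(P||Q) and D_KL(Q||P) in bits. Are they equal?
D_KL(P||Q) = 1.1903 bits, D_KL(Q||P) = 1.2671 bits. No, they are not equal.

D_KL(P||Q) = Σ P(x) log₂(P(x)/Q(x))

Computing term by term:
  P(1)·log₂(P(1)/Q(1)) = (3/8)·log₂((3/8)/(1/8)) = 0.59436
  P(2)·log₂(P(2)/Q(2)) = (2/5)·log₂((2/5)/(3/40)) = 0.96601
  P(3)·log₂(P(3)/Q(3)) = (1/10)·log₂((1/10)/(9/40)) = -0.11699
  P(4)·log₂(P(4)/Q(4)) = (1/10)·log₂((1/10)/(13/40)) = -0.17004
  P(5)·log₂(P(5)/Q(5)) = (1/40)·log₂((1/40)/(1/4)) = -0.08305

D_KL(P||Q) = 0.59436 + 0.96601 - 0.11699 - 0.17004 - 0.08305 = 1.19029 ≈ 1.1903 bits

D_KL(Q||P) = Σ Q(x) log₂(Q(x)/P(x))

Computing term by term:
  Q(1)·log₂(Q(1)/P(1)) = (1/8)·log₂((1/8)/(3/8)) = -0.19812
  Q(2)·log₂(Q(2)/P(2)) = (3/40)·log₂((3/40)/(2/5)) = -0.18113
  Q(3)·log₂(Q(3)/P(3)) = (9/40)·log₂((9/40)/(1/10)) = 0.26323
  Q(4)·log₂(Q(4)/P(4)) = (13/40)·log₂((13/40)/(1/10)) = 0.55264
  Q(5)·log₂(Q(5)/P(5)) = (1/4)·log₂((1/4)/(1/40)) = 0.83048

D_KL(Q||P) = -0.19812 - 0.18113 + 0.26323 + 0.55264 + 0.83048 = 1.26710 ≈ 1.2671 bits

These are NOT equal (difference: 0.0768 bits). KL divergence is asymmetric: D_KL(P||Q) ≠ D_KL(Q||P) in general.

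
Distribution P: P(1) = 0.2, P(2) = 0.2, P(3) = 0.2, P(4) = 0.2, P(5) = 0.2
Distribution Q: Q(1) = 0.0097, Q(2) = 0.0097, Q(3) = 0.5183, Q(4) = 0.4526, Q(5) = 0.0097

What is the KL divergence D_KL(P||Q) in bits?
2.1091 bits

D_KL(P||Q) = Σ P(x) log₂(P(x)/Q(x))

Computing term by term:
  P(1)·log₂(P(1)/Q(1)) = 0.2·log₂(0.2/0.0097) = 0.87317
  P(2)·log₂(P(2)/Q(2)) = 0.2·log₂(0.2/0.0097) = 0.87317
  P(3)·log₂(P(3)/Q(3)) = 0.2·log₂(0.2/0.5183) = -0.27476
  P(4)·log₂(P(4)/Q(4)) = 0.2·log₂(0.2/0.4526) = -0.23565
  P(5)·log₂(P(5)/Q(5)) = 0.2·log₂(0.2/0.0097) = 0.87317

D_KL(P||Q) = 0.87317 + 0.87317 - 0.27476 - 0.23565 + 0.87317 = 2.10910 ≈ 2.1091 bits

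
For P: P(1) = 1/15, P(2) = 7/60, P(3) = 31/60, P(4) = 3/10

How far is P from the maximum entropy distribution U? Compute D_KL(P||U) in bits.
0.3646 bits

U(i) = 1/4 for all i

D_KL(P||U) = Σ P(x) log₂(P(x) / (1/4))
           = Σ P(x) log₂(P(x)) + log₂(4)
           = log₂(4) - H(P)

H(P) = -Σ P(x) log₂(P(x)):
  -P(1)·log₂(P(1)) = -(1/15)·log₂(1/15) = 0.26046
  -P(2)·log₂(P(2)) = -(7/60)·log₂(7/60) = 0.36161
  -P(3)·log₂(P(3)) = -(31/60)·log₂(31/60) = 0.49223
  -P(4)·log₂(P(4)) = -(3/10)·log₂(3/10) = 0.52109
H(P) = 0.26046 + 0.36161 + 0.49223 + 0.52109 = 1.63539 bits

log₂(4) = 2.00000 bits

D_KL(P||U) = 2.00000 - 1.63539 = 0.36461 ≈ 0.3646 bits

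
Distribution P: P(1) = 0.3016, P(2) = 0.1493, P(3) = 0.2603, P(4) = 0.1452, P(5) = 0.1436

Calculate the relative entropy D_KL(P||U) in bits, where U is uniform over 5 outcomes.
0.0790 bits

U(i) = 1/5 for all i

D_KL(P||U) = Σ P(x) log₂(P(x) / (1/5))
           = Σ P(x) log₂(P(x)) + log₂(5)
           = log₂(5) - H(P)

H(P) = -Σ P(x) log₂(P(x)):
  -P(1)·log₂(P(1)) = -(0.3016)·log₂(0.3016) = 0.52155
  -P(2)·log₂(P(2)) = -(0.1493)·log₂(0.1493) = 0.40964
  -P(3)·log₂(P(3)) = -(0.2603)·log₂(0.2603) = 0.50544
  -P(4)·log₂(P(4)) = -(0.1452)·log₂(0.1452) = 0.40422
  -P(5)·log₂(P(5)) = -(0.1436)·log₂(0.1436) = 0.40206
H(P) = 0.52155 + 0.40964 + 0.50544 + 0.40422 + 0.40206 = 2.24291 bits

log₂(5) = 2.32193 bits

D_KL(P||U) = 2.32193 - 2.24291 = 0.07902 ≈ 0.0790 bits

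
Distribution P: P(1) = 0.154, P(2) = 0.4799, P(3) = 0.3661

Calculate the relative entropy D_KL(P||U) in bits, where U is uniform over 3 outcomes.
0.1303 bits

U(i) = 1/3 for all i

D_KL(P||U) = Σ P(x) log₂(P(x) / (1/3))
           = Σ P(x) log₂(P(x)) + log₂(3)
           = log₂(3) - H(P)

H(P) = -Σ P(x) log₂(P(x)):
  -P(1)·log₂(P(1)) = -(0.154)·log₂(0.154) = 0.41565
  -P(2)·log₂(P(2)) = -(0.4799)·log₂(0.4799) = 0.50831
  -P(3)·log₂(P(3)) = -(0.3661)·log₂(0.3661) = 0.53073
H(P) = 0.41565 + 0.50831 + 0.53073 = 1.45469 bits

log₂(3) = 1.58496 bits

D_KL(P||U) = 1.58496 - 1.45469 = 0.13027 ≈ 0.1303 bits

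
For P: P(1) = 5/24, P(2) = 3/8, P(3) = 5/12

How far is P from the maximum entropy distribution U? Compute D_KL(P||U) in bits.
0.0566 bits

U(i) = 1/3 for all i

D_KL(P||U) = Σ P(x) log₂(P(x) / (1/3))
           = Σ P(x) log₂(P(x)) + log₂(3)
           = log₂(3) - H(P)

H(P) = -Σ P(x) log₂(P(x)):
  -P(1)·log₂(P(1)) = -(5/24)·log₂(5/24) = 0.47147
  -P(2)·log₂(P(2)) = -(3/8)·log₂(3/8) = 0.53064
  -P(3)·log₂(P(3)) = -(5/12)·log₂(5/12) = 0.52626
H(P) = 0.47147 + 0.53064 + 0.52626 = 1.52837 bits

log₂(3) = 1.58496 bits

D_KL(P||U) = 1.58496 - 1.52837 = 0.05659 ≈ 0.0566 bits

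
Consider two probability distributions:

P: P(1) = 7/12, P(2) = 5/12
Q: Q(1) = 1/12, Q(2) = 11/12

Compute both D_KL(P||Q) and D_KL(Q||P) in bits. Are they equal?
D_KL(P||Q) = 1.1637 bits, D_KL(Q||P) = 0.8088 bits. No, they are not equal.

D_KL(P||Q) = Σ P(x) log₂(P(x)/Q(x))

Computing term by term:
  P(1)·log₂(P(1)/Q(1)) = (7/12)·log₂((7/12)/(1/12)) = 1.63762
  P(2)·log₂(P(2)/Q(2)) = (5/12)·log₂((5/12)/(11/12)) = -0.47396

D_KL(P||Q) = 1.63762 - 0.47396 = 1.16366 ≈ 1.1637 bits

D_KL(Q||P) = Σ Q(x) log₂(Q(x)/P(x))

Computing term by term:
  Q(1)·log₂(Q(1)/P(1)) = (1/12)·log₂((1/12)/(7/12)) = -0.23395
  Q(2)·log₂(Q(2)/P(2)) = (11/12)·log₂((11/12)/(5/12)) = 1.04271

D_KL(Q||P) = -0.23395 + 1.04271 = 0.80876 ≈ 0.8088 bits

These are NOT equal (difference: 0.3549 bits). KL divergence is asymmetric: D_KL(P||Q) ≠ D_KL(Q||P) in general.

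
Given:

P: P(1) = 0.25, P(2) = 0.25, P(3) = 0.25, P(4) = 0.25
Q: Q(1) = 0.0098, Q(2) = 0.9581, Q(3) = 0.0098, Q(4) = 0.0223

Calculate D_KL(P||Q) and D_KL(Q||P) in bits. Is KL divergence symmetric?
D_KL(P||Q) = 2.7236 bits, D_KL(Q||P) = 1.6877 bits. No, KL divergence is not symmetric.

D_KL(P||Q) = Σ P(x) log₂(P(x)/Q(x))

Computing term by term:
  P(1)·log₂(P(1)/Q(1)) = 0.25·log₂(0.25/0.0098) = 1.16825
  P(2)·log₂(P(2)/Q(2)) = 0.25·log₂(0.25/0.9581) = -0.48456
  P(3)·log₂(P(3)/Q(3)) = 0.25·log₂(0.25/0.0098) = 1.16825
  P(4)·log₂(P(4)/Q(4)) = 0.25·log₂(0.25/0.0223) = 0.87170

D_KL(P||Q) = 1.16825 - 0.48456 + 1.16825 + 0.87170 = 2.72364 ≈ 2.7236 bits

D_KL(Q||P) = Σ Q(x) log₂(Q(x)/P(x))

Computing term by term:
  Q(1)·log₂(Q(1)/P(1)) = 0.0098·log₂(0.0098/0.25) = -0.04580
  Q(2)·log₂(Q(2)/P(2)) = 0.9581·log₂(0.9581/0.25) = 1.85704
  Q(3)·log₂(Q(3)/P(3)) = 0.0098·log₂(0.0098/0.25) = -0.04580
  Q(4)·log₂(Q(4)/P(4)) = 0.0223·log₂(0.0223/0.25) = -0.07776

D_KL(Q||P) = -0.04580 + 1.85704 - 0.04580 - 0.07776 = 1.68768 ≈ 1.6877 bits

These are NOT equal (difference: 1.0359 bits). KL divergence is asymmetric: D_KL(P||Q) ≠ D_KL(Q||P) in general.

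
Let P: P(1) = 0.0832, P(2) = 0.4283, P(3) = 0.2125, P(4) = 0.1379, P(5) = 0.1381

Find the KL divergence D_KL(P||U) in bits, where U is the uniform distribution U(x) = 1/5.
0.2361 bits

U(i) = 1/5 for all i

D_KL(P||U) = Σ P(x) log₂(P(x) / (1/5))
           = Σ P(x) log₂(P(x)) + log₂(5)
           = log₂(5) - H(P)

H(P) = -Σ P(x) log₂(P(x)):
  -P(1)·log₂(P(1)) = -(0.0832)·log₂(0.0832) = 0.29846
  -P(2)·log₂(P(2)) = -(0.4283)·log₂(0.4283) = 0.52394
  -P(3)·log₂(P(3)) = -(0.2125)·log₂(0.2125) = 0.47482
  -P(4)·log₂(P(4)) = -(0.1379)·log₂(0.1379) = 0.39416
  -P(5)·log₂(P(5)) = -(0.1381)·log₂(0.1381) = 0.39444
H(P) = 0.29846 + 0.52394 + 0.47482 + 0.39416 + 0.39444 = 2.08582 bits

log₂(5) = 2.32193 bits

D_KL(P||U) = 2.32193 - 2.08582 = 0.23611 ≈ 0.2361 bits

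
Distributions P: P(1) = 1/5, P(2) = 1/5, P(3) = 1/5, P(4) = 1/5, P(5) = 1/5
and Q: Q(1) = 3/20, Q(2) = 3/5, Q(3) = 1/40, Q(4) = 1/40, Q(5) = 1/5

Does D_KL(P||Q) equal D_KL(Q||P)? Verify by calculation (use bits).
D_KL(P||Q) = 0.9660 bits, D_KL(Q||P) = 0.7387 bits. No — D_KL(P||Q) ≠ D_KL(Q||P) for this pair.

D_KL(P||Q) = Σ P(x) log₂(P(x)/Q(x))

Computing term by term:
  P(1)·log₂(P(1)/Q(1)) = (1/5)·log₂((1/5)/(3/20)) = 0.08301
  P(2)·log₂(P(2)/Q(2)) = (1/5)·log₂((1/5)/(3/5)) = -0.31699
  P(3)·log₂(P(3)/Q(3)) = (1/5)·log₂((1/5)/(1/40)) = 0.60000
  P(4)·log₂(P(4)/Q(4)) = (1/5)·log₂((1/5)/(1/40)) = 0.60000
  P(5)·log₂(P(5)/Q(5)) = (1/5)·log₂((1/5)/(1/5)) = 0.00000

D_KL(P||Q) = 0.08301 - 0.31699 + 0.60000 + 0.60000 + 0.00000 = 0.96602 ≈ 0.9660 bits

D_KL(Q||P) = Σ Q(x) log₂(Q(x)/P(x))

Computing term by term:
  Q(1)·log₂(Q(1)/P(1)) = (3/20)·log₂((3/20)/(1/5)) = -0.06226
  Q(2)·log₂(Q(2)/P(2)) = (3/5)·log₂((3/5)/(1/5)) = 0.95098
  Q(3)·log₂(Q(3)/P(3)) = (1/40)·log₂((1/40)/(1/5)) = -0.07500
  Q(4)·log₂(Q(4)/P(4)) = (1/40)·log₂((1/40)/(1/5)) = -0.07500
  Q(5)·log₂(Q(5)/P(5)) = (1/5)·log₂((1/5)/(1/5)) = 0.00000

D_KL(Q||P) = -0.06226 + 0.95098 - 0.07500 - 0.07500 + 0.00000 = 0.73872 ≈ 0.7387 bits

These are NOT equal (difference: 0.2273 bits). KL divergence is asymmetric: D_KL(P||Q) ≠ D_KL(Q||P) in general.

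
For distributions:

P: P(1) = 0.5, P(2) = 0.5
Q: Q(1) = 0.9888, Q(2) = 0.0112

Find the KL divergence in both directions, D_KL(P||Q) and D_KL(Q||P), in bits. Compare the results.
D_KL(P||Q) = 2.2483 bits, D_KL(Q||P) = 0.9114 bits. D_KL(P||Q) is larger than D_KL(Q||P) by 1.3369 bits; the two directions differ.

D_KL(P||Q) = Σ P(x) log₂(P(x)/Q(x))

Computing term by term:
  P(1)·log₂(P(1)/Q(1)) = 0.5·log₂(0.5/0.9888) = -0.49188
  P(2)·log₂(P(2)/Q(2)) = 0.5·log₂(0.5/0.0112) = 2.74018

D_KL(P||Q) = -0.49188 + 2.74018 = 2.24830 ≈ 2.2483 bits

D_KL(Q||P) = Σ Q(x) log₂(Q(x)/P(x))

Computing term by term:
  Q(1)·log₂(Q(1)/P(1)) = 0.9888·log₂(0.9888/0.5) = 0.97273
  Q(2)·log₂(Q(2)/P(2)) = 0.0112·log₂(0.0112/0.5) = -0.06138

D_KL(Q||P) = 0.97273 - 0.06138 = 0.91135 ≈ 0.9114 bits

These are NOT equal (difference: 1.3369 bits). KL divergence is asymmetric: D_KL(P||Q) ≠ D_KL(Q||P) in general.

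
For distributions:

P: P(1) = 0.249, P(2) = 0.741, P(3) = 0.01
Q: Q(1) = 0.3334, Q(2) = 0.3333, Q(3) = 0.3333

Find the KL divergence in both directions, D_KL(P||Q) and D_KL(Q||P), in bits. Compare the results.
D_KL(P||Q) = 0.6987 bits, D_KL(Q||P) = 1.4423 bits. D_KL(Q||P) is larger than D_KL(P||Q) by 0.7436 bits; the two directions differ.

D_KL(P||Q) = Σ P(x) log₂(P(x)/Q(x))

Computing term by term:
  P(1)·log₂(P(1)/Q(1)) = 0.249·log₂(0.249/0.3334) = -0.10486
  P(2)·log₂(P(2)/Q(2)) = 0.741·log₂(0.741/0.3333) = 0.85412
  P(3)·log₂(P(3)/Q(3)) = 0.01·log₂(0.01/0.3333) = -0.05059

D_KL(P||Q) = -0.10486 + 0.85412 - 0.05059 = 0.69867 ≈ 0.6987 bits

D_KL(Q||P) = Σ Q(x) log₂(Q(x)/P(x))

Computing term by term:
  Q(1)·log₂(Q(1)/P(1)) = 0.3334·log₂(0.3334/0.249) = 0.14040
  Q(2)·log₂(Q(2)/P(2)) = 0.3333·log₂(0.3333/0.741) = -0.38418
  Q(3)·log₂(Q(3)/P(3)) = 0.3333·log₂(0.3333/0.01) = 1.68608

D_KL(Q||P) = 0.14040 - 0.38418 + 1.68608 = 1.44230 ≈ 1.4423 bits

These are NOT equal (difference: 0.7436 bits). KL divergence is asymmetric: D_KL(P||Q) ≠ D_KL(Q||P) in general.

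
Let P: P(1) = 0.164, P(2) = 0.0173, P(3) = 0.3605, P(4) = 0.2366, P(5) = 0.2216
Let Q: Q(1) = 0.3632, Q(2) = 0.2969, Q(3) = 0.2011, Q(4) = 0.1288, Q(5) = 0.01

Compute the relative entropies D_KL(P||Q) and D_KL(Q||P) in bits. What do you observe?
D_KL(P||Q) = 1.2426 bits, D_KL(Q||P) = 1.3072 bits. The two directions give different values (D_KL(Q||P) exceeds D_KL(P||Q) by 0.0646 bits): KL divergence is asymmetric.

D_KL(P||Q) = Σ P(x) log₂(P(x)/Q(x))

Computing term by term:
  P(1)·log₂(P(1)/Q(1)) = 0.164·log₂(0.164/0.3632) = -0.18812
  P(2)·log₂(P(2)/Q(2)) = 0.0173·log₂(0.0173/0.2969) = -0.07095
  P(3)·log₂(P(3)/Q(3)) = 0.3605·log₂(0.3605/0.2011) = 0.30357
  P(4)·log₂(P(4)/Q(4)) = 0.2366·log₂(0.2366/0.1288) = 0.20757
  P(5)·log₂(P(5)/Q(5)) = 0.2216·log₂(0.2216/0.01) = 0.99053

D_KL(P||Q) = -0.18812 - 0.07095 + 0.30357 + 0.20757 + 0.99053 = 1.24260 ≈ 1.2426 bits

D_KL(Q||P) = Σ Q(x) log₂(Q(x)/P(x))

Computing term by term:
  Q(1)·log₂(Q(1)/P(1)) = 0.3632·log₂(0.3632/0.164) = 0.41662
  Q(2)·log₂(Q(2)/P(2)) = 0.2969·log₂(0.2969/0.0173) = 1.21763
  Q(3)·log₂(Q(3)/P(3)) = 0.2011·log₂(0.2011/0.3605) = -0.16934
  Q(4)·log₂(Q(4)/P(4)) = 0.1288·log₂(0.1288/0.2366) = -0.11300
  Q(5)·log₂(Q(5)/P(5)) = 0.01·log₂(0.01/0.2216) = -0.04470

D_KL(Q||P) = 0.41662 + 1.21763 - 0.16934 - 0.11300 - 0.04470 = 1.30721 ≈ 1.3072 bits

These are NOT equal (difference: 0.0646 bits). KL divergence is asymmetric: D_KL(P||Q) ≠ D_KL(Q||P) in general.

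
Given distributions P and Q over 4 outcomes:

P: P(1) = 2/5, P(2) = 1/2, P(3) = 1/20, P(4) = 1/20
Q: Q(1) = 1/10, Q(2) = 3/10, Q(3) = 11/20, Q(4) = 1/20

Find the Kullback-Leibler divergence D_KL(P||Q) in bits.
0.9955 bits

D_KL(P||Q) = Σ P(x) log₂(P(x)/Q(x))

Computing term by term:
  P(1)·log₂(P(1)/Q(1)) = (2/5)·log₂((2/5)/(1/10)) = 0.80000
  P(2)·log₂(P(2)/Q(2)) = (1/2)·log₂((1/2)/(3/10)) = 0.36848
  P(3)·log₂(P(3)/Q(3)) = (1/20)·log₂((1/20)/(11/20)) = -0.17297
  P(4)·log₂(P(4)/Q(4)) = (1/20)·log₂((1/20)/(1/20)) = 0.00000

D_KL(P||Q) = 0.80000 + 0.36848 - 0.17297 + 0.00000 = 0.99551 ≈ 0.9955 bits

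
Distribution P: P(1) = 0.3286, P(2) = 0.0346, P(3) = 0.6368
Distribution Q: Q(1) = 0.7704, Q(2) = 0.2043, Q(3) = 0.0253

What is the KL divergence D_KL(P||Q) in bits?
2.4709 bits

D_KL(P||Q) = Σ P(x) log₂(P(x)/Q(x))

Computing term by term:
  P(1)·log₂(P(1)/Q(1)) = 0.3286·log₂(0.3286/0.7704) = -0.40394
  P(2)·log₂(P(2)/Q(2)) = 0.0346·log₂(0.0346/0.2043) = -0.08864
  P(3)·log₂(P(3)/Q(3)) = 0.6368·log₂(0.6368/0.0253) = 2.96343

D_KL(P||Q) = -0.40394 - 0.08864 + 2.96343 = 2.47085 ≈ 2.4709 bits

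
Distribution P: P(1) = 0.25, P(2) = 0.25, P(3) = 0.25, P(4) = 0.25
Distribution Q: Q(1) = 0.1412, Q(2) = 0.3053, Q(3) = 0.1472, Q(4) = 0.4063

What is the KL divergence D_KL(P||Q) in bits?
0.1499 bits

D_KL(P||Q) = Σ P(x) log₂(P(x)/Q(x))

Computing term by term:
  P(1)·log₂(P(1)/Q(1)) = 0.25·log₂(0.25/0.1412) = 0.20605
  P(2)·log₂(P(2)/Q(2)) = 0.25·log₂(0.25/0.3053) = -0.07207
  P(3)·log₂(P(3)/Q(3)) = 0.25·log₂(0.25/0.1472) = 0.19104
  P(4)·log₂(P(4)/Q(4)) = 0.25·log₂(0.25/0.4063) = -0.17515

D_KL(P||Q) = 0.20605 - 0.07207 + 0.19104 - 0.17515 = 0.14987 ≈ 0.1499 bits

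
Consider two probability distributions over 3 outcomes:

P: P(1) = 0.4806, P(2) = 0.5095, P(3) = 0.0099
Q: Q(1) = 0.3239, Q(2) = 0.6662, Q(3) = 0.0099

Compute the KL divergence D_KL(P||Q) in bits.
0.0765 bits

D_KL(P||Q) = Σ P(x) log₂(P(x)/Q(x))

Computing term by term:
  P(1)·log₂(P(1)/Q(1)) = 0.4806·log₂(0.4806/0.3239) = 0.27360
  P(2)·log₂(P(2)/Q(2)) = 0.5095·log₂(0.5095/0.6662) = -0.19711
  P(3)·log₂(P(3)/Q(3)) = 0.0099·log₂(0.0099/0.0099) = 0.00000

D_KL(P||Q) = 0.27360 - 0.19711 + 0.00000 = 0.07649 ≈ 0.0765 bits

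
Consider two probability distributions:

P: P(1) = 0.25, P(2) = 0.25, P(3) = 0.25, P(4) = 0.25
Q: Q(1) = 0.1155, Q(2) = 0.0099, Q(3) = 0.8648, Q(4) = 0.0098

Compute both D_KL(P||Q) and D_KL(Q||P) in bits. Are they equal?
D_KL(P||Q) = 2.1637 bits, D_KL(Q||P) = 1.3278 bits. No, they are not equal.

D_KL(P||Q) = Σ P(x) log₂(P(x)/Q(x))

Computing term by term:
  P(1)·log₂(P(1)/Q(1)) = 0.25·log₂(0.25/0.1155) = 0.27851
  P(2)·log₂(P(2)/Q(2)) = 0.25·log₂(0.25/0.0099) = 1.16459
  P(3)·log₂(P(3)/Q(3)) = 0.25·log₂(0.25/0.8648) = -0.44761
  P(4)·log₂(P(4)/Q(4)) = 0.25·log₂(0.25/0.0098) = 1.16825

D_KL(P||Q) = 0.27851 + 1.16459 - 0.44761 + 1.16825 = 2.16374 ≈ 2.1637 bits

D_KL(Q||P) = Σ Q(x) log₂(Q(x)/P(x))

Computing term by term:
  Q(1)·log₂(Q(1)/P(1)) = 0.1155·log₂(0.1155/0.25) = -0.12867
  Q(2)·log₂(Q(2)/P(2)) = 0.0099·log₂(0.0099/0.25) = -0.04612
  Q(3)·log₂(Q(3)/P(3)) = 0.8648·log₂(0.8648/0.25) = 1.54837
  Q(4)·log₂(Q(4)/P(4)) = 0.0098·log₂(0.0098/0.25) = -0.04580

D_KL(Q||P) = -0.12867 - 0.04612 + 1.54837 - 0.04580 = 1.32778 ≈ 1.3278 bits

These are NOT equal (difference: 0.8359 bits). KL divergence is asymmetric: D_KL(P||Q) ≠ D_KL(Q||P) in general.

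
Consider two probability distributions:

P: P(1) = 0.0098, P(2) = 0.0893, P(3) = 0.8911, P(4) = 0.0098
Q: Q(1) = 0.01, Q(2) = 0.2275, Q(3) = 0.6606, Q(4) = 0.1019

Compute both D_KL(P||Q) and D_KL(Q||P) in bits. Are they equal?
D_KL(P||Q) = 0.2309 bits, D_KL(Q||P) = 0.3662 bits. No, they are not equal.

D_KL(P||Q) = Σ P(x) log₂(P(x)/Q(x))

Computing term by term:
  P(1)·log₂(P(1)/Q(1)) = 0.0098·log₂(0.0098/0.01) = -0.00029
  P(2)·log₂(P(2)/Q(2)) = 0.0893·log₂(0.0893/0.2275) = -0.12048
  P(3)·log₂(P(3)/Q(3)) = 0.8911·log₂(0.8911/0.6606) = 0.38479
  P(4)·log₂(P(4)/Q(4)) = 0.0098·log₂(0.0098/0.1019) = -0.03311

D_KL(P||Q) = -0.00029 - 0.12048 + 0.38479 - 0.03311 = 0.23091 ≈ 0.2309 bits

D_KL(Q||P) = Σ Q(x) log₂(Q(x)/P(x))

Computing term by term:
  Q(1)·log₂(Q(1)/P(1)) = 0.01·log₂(0.01/0.0098) = 0.00029
  Q(2)·log₂(Q(2)/P(2)) = 0.2275·log₂(0.2275/0.0893) = 0.30693
  Q(3)·log₂(Q(3)/P(3)) = 0.6606·log₂(0.6606/0.8911) = -0.28525
  Q(4)·log₂(Q(4)/P(4)) = 0.1019·log₂(0.1019/0.0098) = 0.34424

D_KL(Q||P) = 0.00029 + 0.30693 - 0.28525 + 0.34424 = 0.36621 ≈ 0.3662 bits

These are NOT equal (difference: 0.1353 bits). KL divergence is asymmetric: D_KL(P||Q) ≠ D_KL(Q||P) in general.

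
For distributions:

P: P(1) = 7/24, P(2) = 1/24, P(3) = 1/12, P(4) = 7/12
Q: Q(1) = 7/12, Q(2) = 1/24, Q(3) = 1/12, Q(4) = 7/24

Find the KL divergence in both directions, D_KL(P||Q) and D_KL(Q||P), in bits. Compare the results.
D_KL(P||Q) = 0.2917 bits, D_KL(Q||P) = 0.2917 bits. The two directions give exactly the same value for this pair.

D_KL(P||Q) = Σ P(x) log₂(P(x)/Q(x))

Computing term by term:
  P(1)·log₂(P(1)/Q(1)) = (7/24)·log₂((7/24)/(7/12)) = -0.29167
  P(2)·log₂(P(2)/Q(2)) = (1/24)·log₂((1/24)/(1/24)) = 0.00000
  P(3)·log₂(P(3)/Q(3)) = (1/12)·log₂((1/12)/(1/12)) = 0.00000
  P(4)·log₂(P(4)/Q(4)) = (7/12)·log₂((7/12)/(7/24)) = 0.58333

D_KL(P||Q) = -0.29167 + 0.00000 + 0.00000 + 0.58333 = 0.29166 ≈ 0.2917 bits

D_KL(Q||P) = Σ Q(x) log₂(Q(x)/P(x))

Computing term by term:
  Q(1)·log₂(Q(1)/P(1)) = (7/12)·log₂((7/12)/(7/24)) = 0.58333
  Q(2)·log₂(Q(2)/P(2)) = (1/24)·log₂((1/24)/(1/24)) = 0.00000
  Q(3)·log₂(Q(3)/P(3)) = (1/12)·log₂((1/12)/(1/12)) = 0.00000
  Q(4)·log₂(Q(4)/P(4)) = (7/24)·log₂((7/24)/(7/12)) = -0.29167

D_KL(Q||P) = 0.58333 + 0.00000 + 0.00000 - 0.29167 = 0.29166 ≈ 0.2917 bits

These ARE equal here. Q is P with outcomes relabeled (Q(1) = P(4), Q(4) = P(1)) by a relabeling that is its own inverse, so the two sums contain exactly the same terms in a different order. This is a special case — KL divergence is not symmetric in general: D_KL(P||Q) ≠ D_KL(Q||P) for most P, Q.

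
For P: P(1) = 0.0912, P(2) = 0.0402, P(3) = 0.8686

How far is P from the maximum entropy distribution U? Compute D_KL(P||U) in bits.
0.9070 bits

U(i) = 1/3 for all i

D_KL(P||U) = Σ P(x) log₂(P(x) / (1/3))
           = Σ P(x) log₂(P(x)) + log₂(3)
           = log₂(3) - H(P)

H(P) = -Σ P(x) log₂(P(x)):
  -P(1)·log₂(P(1)) = -(0.0912)·log₂(0.0912) = 0.31508
  -P(2)·log₂(P(2)) = -(0.0402)·log₂(0.0402) = 0.18639
  -P(3)·log₂(P(3)) = -(0.8686)·log₂(0.8686) = 0.17653
H(P) = 0.31508 + 0.18639 + 0.17653 = 0.67800 bits

log₂(3) = 1.58496 bits

D_KL(P||U) = 1.58496 - 0.67800 = 0.90696 ≈ 0.9070 bits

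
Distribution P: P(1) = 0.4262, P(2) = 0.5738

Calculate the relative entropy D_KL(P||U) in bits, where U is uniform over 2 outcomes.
0.0158 bits

U(i) = 1/2 for all i

D_KL(P||U) = Σ P(x) log₂(P(x) / (1/2))
           = Σ P(x) log₂(P(x)) + log₂(2)
           = log₂(2) - H(P)

H(P) = -Σ P(x) log₂(P(x)):
  -P(1)·log₂(P(1)) = -(0.4262)·log₂(0.4262) = 0.52440
  -P(2)·log₂(P(2)) = -(0.5738)·log₂(0.5738) = 0.45983
H(P) = 0.52440 + 0.45983 = 0.98423 bits

log₂(2) = 1.00000 bits

D_KL(P||U) = 1.00000 - 0.98423 = 0.01577 ≈ 0.0158 bits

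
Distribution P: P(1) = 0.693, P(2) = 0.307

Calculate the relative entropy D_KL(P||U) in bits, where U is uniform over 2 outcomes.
0.1103 bits

U(i) = 1/2 for all i

D_KL(P||U) = Σ P(x) log₂(P(x) / (1/2))
           = Σ P(x) log₂(P(x)) + log₂(2)
           = log₂(2) - H(P)

H(P) = -Σ P(x) log₂(P(x)):
  -P(1)·log₂(P(1)) = -(0.693)·log₂(0.693) = 0.36665
  -P(2)·log₂(P(2)) = -(0.307)·log₂(0.307) = 0.52303
H(P) = 0.36665 + 0.52303 = 0.88968 bits

log₂(2) = 1.00000 bits

D_KL(P||U) = 1.00000 - 0.88968 = 0.11032 ≈ 0.1103 bits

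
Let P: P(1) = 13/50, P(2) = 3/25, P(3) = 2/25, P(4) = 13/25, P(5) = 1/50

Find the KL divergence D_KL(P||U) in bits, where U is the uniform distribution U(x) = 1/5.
0.5546 bits

U(i) = 1/5 for all i

D_KL(P||U) = Σ P(x) log₂(P(x) / (1/5))
           = Σ P(x) log₂(P(x)) + log₂(5)
           = log₂(5) - H(P)

H(P) = -Σ P(x) log₂(P(x)):
  -P(1)·log₂(P(1)) = -(13/50)·log₂(13/50) = 0.50529
  -P(2)·log₂(P(2)) = -(3/25)·log₂(3/25) = 0.36707
  -P(3)·log₂(P(3)) = -(2/25)·log₂(2/25) = 0.29151
  -P(4)·log₂(P(4)) = -(13/25)·log₂(13/25) = 0.49058
  -P(5)·log₂(P(5)) = -(1/50)·log₂(1/50) = 0.11288
H(P) = 0.50529 + 0.36707 + 0.29151 + 0.49058 + 0.11288 = 1.76733 bits

log₂(5) = 2.32193 bits

D_KL(P||U) = 2.32193 - 1.76733 = 0.55460 ≈ 0.5546 bits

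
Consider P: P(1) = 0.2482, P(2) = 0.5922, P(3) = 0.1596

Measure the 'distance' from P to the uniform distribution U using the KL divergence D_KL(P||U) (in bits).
0.2158 bits

U(i) = 1/3 for all i

D_KL(P||U) = Σ P(x) log₂(P(x) / (1/3))
           = Σ P(x) log₂(P(x)) + log₂(3)
           = log₂(3) - H(P)

H(P) = -Σ P(x) log₂(P(x)):
  -P(1)·log₂(P(1)) = -(0.2482)·log₂(0.2482) = 0.49899
  -P(2)·log₂(P(2)) = -(0.5922)·log₂(0.5922) = 0.44761
  -P(3)·log₂(P(3)) = -(0.1596)·log₂(0.1596) = 0.42254
H(P) = 0.49899 + 0.44761 + 0.42254 = 1.36914 bits

log₂(3) = 1.58496 bits

D_KL(P||U) = 1.58496 - 1.36914 = 0.21582 ≈ 0.2158 bits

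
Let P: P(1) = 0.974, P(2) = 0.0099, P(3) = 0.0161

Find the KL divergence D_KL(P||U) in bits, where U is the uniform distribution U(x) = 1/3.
1.3861 bits

U(i) = 1/3 for all i

D_KL(P||U) = Σ P(x) log₂(P(x) / (1/3))
           = Σ P(x) log₂(P(x)) + log₂(3)
           = log₂(3) - H(P)

H(P) = -Σ P(x) log₂(P(x)):
  -P(1)·log₂(P(1)) = -(0.974)·log₂(0.974) = 0.03702
  -P(2)·log₂(P(2)) = -(0.0099)·log₂(0.0099) = 0.06592
  -P(3)·log₂(P(3)) = -(0.0161)·log₂(0.0161) = 0.09590
H(P) = 0.03702 + 0.06592 + 0.09590 = 0.19884 bits

log₂(3) = 1.58496 bits

D_KL(P||U) = 1.58496 - 0.19884 = 1.38612 ≈ 1.3861 bits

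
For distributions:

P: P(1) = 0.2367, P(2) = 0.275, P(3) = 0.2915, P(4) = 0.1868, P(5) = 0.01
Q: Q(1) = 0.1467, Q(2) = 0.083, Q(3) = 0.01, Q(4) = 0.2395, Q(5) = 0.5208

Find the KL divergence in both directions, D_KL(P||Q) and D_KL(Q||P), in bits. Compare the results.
D_KL(P||Q) = 1.9329 bits, D_KL(Q||P) = 2.7625 bits. D_KL(Q||P) is larger than D_KL(P||Q) by 0.8296 bits; the two directions differ.

D_KL(P||Q) = Σ P(x) log₂(P(x)/Q(x))

Computing term by term:
  P(1)·log₂(P(1)/Q(1)) = 0.2367·log₂(0.2367/0.1467) = 0.16337
  P(2)·log₂(P(2)/Q(2)) = 0.275·log₂(0.275/0.083) = 0.47527
  P(3)·log₂(P(3)/Q(3)) = 0.2915·log₂(0.2915/0.01) = 1.41827
  P(4)·log₂(P(4)/Q(4)) = 0.1868·log₂(0.1868/0.2395) = -0.06697
  P(5)·log₂(P(5)/Q(5)) = 0.01·log₂(0.01/0.5208) = -0.05703

D_KL(P||Q) = 0.16337 + 0.47527 + 1.41827 - 0.06697 - 0.05703 = 1.93291 ≈ 1.9329 bits

D_KL(Q||P) = Σ Q(x) log₂(Q(x)/P(x))

Computing term by term:
  Q(1)·log₂(Q(1)/P(1)) = 0.1467·log₂(0.1467/0.2367) = -0.10125
  Q(2)·log₂(Q(2)/P(2)) = 0.083·log₂(0.083/0.275) = -0.14344
  Q(3)·log₂(Q(3)/P(3)) = 0.01·log₂(0.01/0.2915) = -0.04865
  Q(4)·log₂(Q(4)/P(4)) = 0.2395·log₂(0.2395/0.1868) = 0.08587
  Q(5)·log₂(Q(5)/P(5)) = 0.5208·log₂(0.5208/0.01) = 2.96994

D_KL(Q||P) = -0.10125 - 0.14344 - 0.04865 + 0.08587 + 2.96994 = 2.76247 ≈ 2.7625 bits

These are NOT equal (difference: 0.8296 bits). KL divergence is asymmetric: D_KL(P||Q) ≠ D_KL(Q||P) in general.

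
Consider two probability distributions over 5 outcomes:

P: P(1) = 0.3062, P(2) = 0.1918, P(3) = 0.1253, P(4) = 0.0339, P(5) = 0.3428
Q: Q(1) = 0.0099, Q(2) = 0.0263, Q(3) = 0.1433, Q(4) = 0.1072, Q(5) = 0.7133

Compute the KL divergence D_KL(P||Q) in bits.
1.6228 bits

D_KL(P||Q) = Σ P(x) log₂(P(x)/Q(x))

Computing term by term:
  P(1)·log₂(P(1)/Q(1)) = 0.3062·log₂(0.3062/0.0099) = 1.51597
  P(2)·log₂(P(2)/Q(2)) = 0.1918·log₂(0.1918/0.0263) = 0.54979
  P(3)·log₂(P(3)/Q(3)) = 0.1253·log₂(0.1253/0.1433) = -0.02426
  P(4)·log₂(P(4)/Q(4)) = 0.0339·log₂(0.0339/0.1072) = -0.05631
  P(5)·log₂(P(5)/Q(5)) = 0.3428·log₂(0.3428/0.7133) = -0.36239

D_KL(P||Q) = 1.51597 + 0.54979 - 0.02426 - 0.05631 - 0.36239 = 1.62280 ≈ 1.6228 bits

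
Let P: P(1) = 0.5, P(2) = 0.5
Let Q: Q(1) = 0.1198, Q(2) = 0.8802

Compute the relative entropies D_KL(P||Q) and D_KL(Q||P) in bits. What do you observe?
D_KL(P||Q) = 0.6227 bits, D_KL(Q||P) = 0.4712 bits. The two directions give different values (D_KL(P||Q) exceeds D_KL(Q||P) by 0.1515 bits): KL divergence is asymmetric.

D_KL(P||Q) = Σ P(x) log₂(P(x)/Q(x))

Computing term by term:
  P(1)·log₂(P(1)/Q(1)) = 0.5·log₂(0.5/0.1198) = 1.03065
  P(2)·log₂(P(2)/Q(2)) = 0.5·log₂(0.5/0.8802) = -0.40795

D_KL(P||Q) = 1.03065 - 0.40795 = 0.62270 ≈ 0.6227 bits

D_KL(Q||P) = Σ Q(x) log₂(Q(x)/P(x))

Computing term by term:
  Q(1)·log₂(Q(1)/P(1)) = 0.1198·log₂(0.1198/0.5) = -0.24694
  Q(2)·log₂(Q(2)/P(2)) = 0.8802·log₂(0.8802/0.5) = 0.71816

D_KL(Q||P) = -0.24694 + 0.71816 = 0.47122 ≈ 0.4712 bits

These are NOT equal (difference: 0.1515 bits). KL divergence is asymmetric: D_KL(P||Q) ≠ D_KL(Q||P) in general.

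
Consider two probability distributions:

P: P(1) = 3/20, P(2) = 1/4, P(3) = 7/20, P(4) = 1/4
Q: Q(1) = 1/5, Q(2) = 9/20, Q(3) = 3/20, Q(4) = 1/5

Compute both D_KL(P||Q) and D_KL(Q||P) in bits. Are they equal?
D_KL(P||Q) = 0.2341 bits, D_KL(Q||P) = 0.2169 bits. No, they are not equal.

D_KL(P||Q) = Σ P(x) log₂(P(x)/Q(x))

Computing term by term:
  P(1)·log₂(P(1)/Q(1)) = (3/20)·log₂((3/20)/(1/5)) = -0.06226
  P(2)·log₂(P(2)/Q(2)) = (1/4)·log₂((1/4)/(9/20)) = -0.21200
  P(3)·log₂(P(3)/Q(3)) = (7/20)·log₂((7/20)/(3/20)) = 0.42784
  P(4)·log₂(P(4)/Q(4)) = (1/4)·log₂((1/4)/(1/5)) = 0.08048

D_KL(P||Q) = -0.06226 - 0.21200 + 0.42784 + 0.08048 = 0.23406 ≈ 0.2341 bits

D_KL(Q||P) = Σ Q(x) log₂(Q(x)/P(x))

Computing term by term:
  Q(1)·log₂(Q(1)/P(1)) = (1/5)·log₂((1/5)/(3/20)) = 0.08301
  Q(2)·log₂(Q(2)/P(2)) = (9/20)·log₂((9/20)/(1/4)) = 0.38160
  Q(3)·log₂(Q(3)/P(3)) = (3/20)·log₂((3/20)/(7/20)) = -0.18336
  Q(4)·log₂(Q(4)/P(4)) = (1/5)·log₂((1/5)/(1/4)) = -0.06439

D_KL(Q||P) = 0.08301 + 0.38160 - 0.18336 - 0.06439 = 0.21686 ≈ 0.2169 bits

These are NOT equal (difference: 0.0172 bits). KL divergence is asymmetric: D_KL(P||Q) ≠ D_KL(Q||P) in general.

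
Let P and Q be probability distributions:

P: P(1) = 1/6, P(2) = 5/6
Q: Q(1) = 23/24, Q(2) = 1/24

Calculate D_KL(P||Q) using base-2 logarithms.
3.1810 bits

D_KL(P||Q) = Σ P(x) log₂(P(x)/Q(x))

Computing term by term:
  P(1)·log₂(P(1)/Q(1)) = (1/6)·log₂((1/6)/(23/24)) = -0.42059
  P(2)·log₂(P(2)/Q(2)) = (5/6)·log₂((5/6)/(1/24)) = 3.60161

D_KL(P||Q) = -0.42059 + 3.60161 = 3.18102 ≈ 3.1810 bits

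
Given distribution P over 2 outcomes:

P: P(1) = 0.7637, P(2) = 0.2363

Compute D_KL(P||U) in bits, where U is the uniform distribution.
0.2112 bits

U(i) = 1/2 for all i

D_KL(P||U) = Σ P(x) log₂(P(x) / (1/2))
           = Σ P(x) log₂(P(x)) + log₂(2)
           = log₂(2) - H(P)

H(P) = -Σ P(x) log₂(P(x)):
  -P(1)·log₂(P(1)) = -(0.7637)·log₂(0.7637) = 0.29702
  -P(2)·log₂(P(2)) = -(0.2363)·log₂(0.2363) = 0.49181
H(P) = 0.29702 + 0.49181 = 0.78883 bits

log₂(2) = 1.00000 bits

D_KL(P||U) = 1.00000 - 0.78883 = 0.21117 ≈ 0.2112 bits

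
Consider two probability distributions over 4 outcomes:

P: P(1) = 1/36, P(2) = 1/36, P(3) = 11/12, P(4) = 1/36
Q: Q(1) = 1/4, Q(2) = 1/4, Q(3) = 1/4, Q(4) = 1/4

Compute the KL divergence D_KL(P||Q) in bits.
1.4541 bits

D_KL(P||Q) = Σ P(x) log₂(P(x)/Q(x))

Computing term by term:
  P(1)·log₂(P(1)/Q(1)) = (1/36)·log₂((1/36)/(1/4)) = -0.08805
  P(2)·log₂(P(2)/Q(2)) = (1/36)·log₂((1/36)/(1/4)) = -0.08805
  P(3)·log₂(P(3)/Q(3)) = (11/12)·log₂((11/12)/(1/4)) = 1.71826
  P(4)·log₂(P(4)/Q(4)) = (1/36)·log₂((1/36)/(1/4)) = -0.08805

D_KL(P||Q) = -0.08805 - 0.08805 + 1.71826 - 0.08805 = 1.45411 ≈ 1.4541 bits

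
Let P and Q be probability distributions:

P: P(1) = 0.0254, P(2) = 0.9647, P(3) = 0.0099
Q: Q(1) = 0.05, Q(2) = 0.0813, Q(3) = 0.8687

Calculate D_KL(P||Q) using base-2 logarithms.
3.3541 bits

D_KL(P||Q) = Σ P(x) log₂(P(x)/Q(x))

Computing term by term:
  P(1)·log₂(P(1)/Q(1)) = 0.0254·log₂(0.0254/0.05) = -0.02482
  P(2)·log₂(P(2)/Q(2)) = 0.9647·log₂(0.9647/0.0813) = 3.44278
  P(3)·log₂(P(3)/Q(3)) = 0.0099·log₂(0.0099/0.8687) = -0.06391

D_KL(P||Q) = -0.02482 + 3.44278 - 0.06391 = 3.35405 ≈ 3.3541 bits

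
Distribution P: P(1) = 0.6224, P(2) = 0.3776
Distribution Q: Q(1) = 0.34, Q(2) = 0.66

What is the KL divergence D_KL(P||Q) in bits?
0.2387 bits

D_KL(P||Q) = Σ P(x) log₂(P(x)/Q(x))

Computing term by term:
  P(1)·log₂(P(1)/Q(1)) = 0.6224·log₂(0.6224/0.34) = 0.54292
  P(2)·log₂(P(2)/Q(2)) = 0.3776·log₂(0.3776/0.66) = -0.30420

D_KL(P||Q) = 0.54292 - 0.30420 = 0.23872 ≈ 0.2387 bits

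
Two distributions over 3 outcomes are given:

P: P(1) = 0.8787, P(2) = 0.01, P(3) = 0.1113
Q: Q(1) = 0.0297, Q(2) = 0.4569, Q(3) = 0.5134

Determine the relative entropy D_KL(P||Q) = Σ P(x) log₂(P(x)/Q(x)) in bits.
3.9934 bits

D_KL(P||Q) = Σ P(x) log₂(P(x)/Q(x))

Computing term by term:
  P(1)·log₂(P(1)/Q(1)) = 0.8787·log₂(0.8787/0.0297) = 4.29406
  P(2)·log₂(P(2)/Q(2)) = 0.01·log₂(0.01/0.4569) = -0.05514
  P(3)·log₂(P(3)/Q(3)) = 0.1113·log₂(0.1113/0.5134) = -0.24549

D_KL(P||Q) = 4.29406 - 0.05514 - 0.24549 = 3.99343 ≈ 3.9934 bits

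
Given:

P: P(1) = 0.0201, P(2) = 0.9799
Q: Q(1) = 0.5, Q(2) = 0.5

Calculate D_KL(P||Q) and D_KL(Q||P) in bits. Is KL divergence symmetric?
D_KL(P||Q) = 0.8580 bits, D_KL(Q||P) = 1.8330 bits. No, KL divergence is not symmetric.

D_KL(P||Q) = Σ P(x) log₂(P(x)/Q(x))

Computing term by term:
  P(1)·log₂(P(1)/Q(1)) = 0.0201·log₂(0.0201/0.5) = -0.09320
  P(2)·log₂(P(2)/Q(2)) = 0.9799·log₂(0.9799/0.5) = 0.95120

D_KL(P||Q) = -0.09320 + 0.95120 = 0.85800 ≈ 0.8580 bits

D_KL(Q||P) = Σ Q(x) log₂(Q(x)/P(x))

Computing term by term:
  Q(1)·log₂(Q(1)/P(1)) = 0.5·log₂(0.5/0.0201) = 2.31833
  Q(2)·log₂(Q(2)/P(2)) = 0.5·log₂(0.5/0.9799) = -0.48535

D_KL(Q||P) = 2.31833 - 0.48535 = 1.83298 ≈ 1.8330 bits

These are NOT equal (difference: 0.9750 bits). KL divergence is asymmetric: D_KL(P||Q) ≠ D_KL(Q||P) in general.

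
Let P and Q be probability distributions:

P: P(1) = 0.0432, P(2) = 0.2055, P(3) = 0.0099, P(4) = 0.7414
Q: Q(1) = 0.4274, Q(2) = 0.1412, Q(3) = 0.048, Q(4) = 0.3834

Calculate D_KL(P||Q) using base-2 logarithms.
0.6512 bits

D_KL(P||Q) = Σ P(x) log₂(P(x)/Q(x))

Computing term by term:
  P(1)·log₂(P(1)/Q(1)) = 0.0432·log₂(0.0432/0.4274) = -0.14284
  P(2)·log₂(P(2)/Q(2)) = 0.2055·log₂(0.2055/0.1412) = 0.11126
  P(3)·log₂(P(3)/Q(3)) = 0.0099·log₂(0.0099/0.048) = -0.02255
  P(4)·log₂(P(4)/Q(4)) = 0.7414·log₂(0.7414/0.3834) = 0.70537

D_KL(P||Q) = -0.14284 + 0.11126 - 0.02255 + 0.70537 = 0.65124 ≈ 0.6512 bits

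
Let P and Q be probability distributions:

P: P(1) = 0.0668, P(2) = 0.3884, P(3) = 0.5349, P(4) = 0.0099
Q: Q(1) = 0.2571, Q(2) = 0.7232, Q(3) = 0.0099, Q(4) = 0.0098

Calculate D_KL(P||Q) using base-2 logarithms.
2.6006 bits

D_KL(P||Q) = Σ P(x) log₂(P(x)/Q(x))

Computing term by term:
  P(1)·log₂(P(1)/Q(1)) = 0.0668·log₂(0.0668/0.2571) = -0.12989
  P(2)·log₂(P(2)/Q(2)) = 0.3884·log₂(0.3884/0.7232) = -0.34834
  P(3)·log₂(P(3)/Q(3)) = 0.5349·log₂(0.5349/0.0099) = 3.07872
  P(4)·log₂(P(4)/Q(4)) = 0.0099·log₂(0.0099/0.0098) = 0.00015

D_KL(P||Q) = -0.12989 - 0.34834 + 3.07872 + 0.00015 = 2.60064 ≈ 2.6006 bits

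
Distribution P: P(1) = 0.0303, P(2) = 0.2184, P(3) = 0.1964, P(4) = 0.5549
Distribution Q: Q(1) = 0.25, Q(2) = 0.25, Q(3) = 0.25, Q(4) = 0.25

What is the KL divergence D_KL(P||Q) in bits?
0.4351 bits

D_KL(P||Q) = Σ P(x) log₂(P(x)/Q(x))

Computing term by term:
  P(1)·log₂(P(1)/Q(1)) = 0.0303·log₂(0.0303/0.25) = -0.09225
  P(2)·log₂(P(2)/Q(2)) = 0.2184·log₂(0.2184/0.25) = -0.04258
  P(3)·log₂(P(3)/Q(3)) = 0.1964·log₂(0.1964/0.25) = -0.06837
  P(4)·log₂(P(4)/Q(4)) = 0.5549·log₂(0.5549/0.25) = 0.63830

D_KL(P||Q) = -0.09225 - 0.04258 - 0.06837 + 0.63830 = 0.43510 ≈ 0.4351 bits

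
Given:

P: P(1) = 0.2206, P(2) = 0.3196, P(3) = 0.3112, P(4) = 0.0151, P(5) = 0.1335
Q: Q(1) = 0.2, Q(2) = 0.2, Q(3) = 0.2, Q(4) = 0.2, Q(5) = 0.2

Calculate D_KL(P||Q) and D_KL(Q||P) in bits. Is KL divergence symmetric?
D_KL(P||Q) = 0.3117 bits, D_KL(Q||P) = 0.5710 bits. No, KL divergence is not symmetric.

D_KL(P||Q) = Σ P(x) log₂(P(x)/Q(x))

Computing term by term:
  P(1)·log₂(P(1)/Q(1)) = 0.2206·log₂(0.2206/0.2) = 0.03120
  P(2)·log₂(P(2)/Q(2)) = 0.3196·log₂(0.3196/0.2) = 0.21614
  P(3)·log₂(P(3)/Q(3)) = 0.3112·log₂(0.3112/0.2) = 0.19850
  P(4)·log₂(P(4)/Q(4)) = 0.0151·log₂(0.0151/0.2) = -0.05628
  P(5)·log₂(P(5)/Q(5)) = 0.1335·log₂(0.1335/0.2) = -0.07785

D_KL(P||Q) = 0.03120 + 0.21614 + 0.19850 - 0.05628 - 0.07785 = 0.31171 ≈ 0.3117 bits

D_KL(Q||P) = Σ Q(x) log₂(Q(x)/P(x))

Computing term by term:
  Q(1)·log₂(Q(1)/P(1)) = 0.2·log₂(0.2/0.2206) = -0.02829
  Q(2)·log₂(Q(2)/P(2)) = 0.2·log₂(0.2/0.3196) = -0.13525
  Q(3)·log₂(Q(3)/P(3)) = 0.2·log₂(0.2/0.3112) = -0.12757
  Q(4)·log₂(Q(4)/P(4)) = 0.2·log₂(0.2/0.0151) = 0.74548
  Q(5)·log₂(Q(5)/P(5)) = 0.2·log₂(0.2/0.1335) = 0.11663

D_KL(Q||P) = -0.02829 - 0.13525 - 0.12757 + 0.74548 + 0.11663 = 0.57100 ≈ 0.5710 bits

These are NOT equal (difference: 0.2593 bits). KL divergence is asymmetric: D_KL(P||Q) ≠ D_KL(Q||P) in general.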